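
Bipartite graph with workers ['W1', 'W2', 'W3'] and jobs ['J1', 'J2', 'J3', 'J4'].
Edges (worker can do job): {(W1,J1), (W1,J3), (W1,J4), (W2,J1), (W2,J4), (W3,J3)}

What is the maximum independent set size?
Maximum independent set = 4

By König's theorem:
- Min vertex cover = Max matching = 3
- Max independent set = Total vertices - Min vertex cover
- Max independent set = 7 - 3 = 4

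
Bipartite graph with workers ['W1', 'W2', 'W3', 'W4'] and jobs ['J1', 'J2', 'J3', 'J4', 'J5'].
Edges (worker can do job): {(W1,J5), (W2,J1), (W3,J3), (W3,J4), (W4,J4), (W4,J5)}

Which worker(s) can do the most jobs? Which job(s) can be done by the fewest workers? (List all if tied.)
Most versatile: W3, W4 (2 jobs); Least covered: J2 (0 workers)

Worker degrees (jobs they can do): W1:1, W2:1, W3:2, W4:2
Job degrees (workers who can do it): J1:1, J2:0, J3:1, J4:2, J5:2

Maximum worker degree is 2, achieved by: W3, W4
Minimum job degree is 0, achieved by: J2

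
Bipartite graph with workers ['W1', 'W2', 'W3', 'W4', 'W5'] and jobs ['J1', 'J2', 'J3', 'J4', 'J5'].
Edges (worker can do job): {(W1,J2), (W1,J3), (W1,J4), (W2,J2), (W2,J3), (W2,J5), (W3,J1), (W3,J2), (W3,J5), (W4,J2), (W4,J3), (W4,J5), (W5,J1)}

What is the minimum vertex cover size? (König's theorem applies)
Minimum vertex cover size = 5

By König's theorem: in bipartite graphs,
min vertex cover = max matching = 5

Maximum matching has size 5, so minimum vertex cover also has size 5.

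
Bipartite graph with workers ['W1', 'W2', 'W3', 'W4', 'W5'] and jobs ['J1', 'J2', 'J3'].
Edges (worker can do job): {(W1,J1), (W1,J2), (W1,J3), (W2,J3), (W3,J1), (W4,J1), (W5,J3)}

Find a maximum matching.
Matching: {(W1,J2), (W3,J1), (W5,J3)}

Maximum matching (size 3):
  W1 → J2
  W3 → J1
  W5 → J3

Each worker is assigned to at most one job, and each job to at most one worker.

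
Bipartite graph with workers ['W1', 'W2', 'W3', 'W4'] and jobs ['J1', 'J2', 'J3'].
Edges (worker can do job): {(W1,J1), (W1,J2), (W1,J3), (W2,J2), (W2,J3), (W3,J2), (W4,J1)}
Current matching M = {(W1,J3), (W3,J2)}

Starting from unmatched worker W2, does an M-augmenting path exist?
Yes: W2 → J3 → W1 → J1

An M-augmenting path alternates non-matching / matching edges, starting and ending at unmatched vertices.
Path: W2 → J3 → W1 → J1
(J1 is unmatched in M, so the path is augmenting.)
Flipping edges along this path would increase |M| from 2 to 3.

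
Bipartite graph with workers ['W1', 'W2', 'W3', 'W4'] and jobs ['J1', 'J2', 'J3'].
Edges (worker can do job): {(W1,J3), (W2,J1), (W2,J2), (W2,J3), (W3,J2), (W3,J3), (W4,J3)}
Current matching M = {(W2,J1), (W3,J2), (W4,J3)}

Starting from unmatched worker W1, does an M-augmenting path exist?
No augmenting path from W1

Alternating search from W1 reaches jobs: {J3}.
Every reachable job is already matched in M, and following those matched edges back to workers exposes no further unvisited jobs.
No M-augmenting path from W1 exists.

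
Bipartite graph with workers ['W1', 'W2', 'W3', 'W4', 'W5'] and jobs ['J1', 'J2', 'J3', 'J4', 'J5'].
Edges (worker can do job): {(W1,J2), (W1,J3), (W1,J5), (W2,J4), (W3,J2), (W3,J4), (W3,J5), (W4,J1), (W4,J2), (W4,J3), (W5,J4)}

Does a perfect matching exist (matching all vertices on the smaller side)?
No, maximum matching has size 4 < 5

Maximum matching has size 4, need 5 for perfect matching.
Unmatched workers: ['W2']
Unmatched jobs: ['J1']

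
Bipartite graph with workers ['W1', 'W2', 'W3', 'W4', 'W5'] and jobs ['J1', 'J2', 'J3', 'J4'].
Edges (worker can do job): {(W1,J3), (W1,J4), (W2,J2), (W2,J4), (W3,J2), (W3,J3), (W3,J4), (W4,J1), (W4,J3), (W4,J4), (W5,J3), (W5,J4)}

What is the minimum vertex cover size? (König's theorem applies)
Minimum vertex cover size = 4

By König's theorem: in bipartite graphs,
min vertex cover = max matching = 4

Maximum matching has size 4, so minimum vertex cover also has size 4.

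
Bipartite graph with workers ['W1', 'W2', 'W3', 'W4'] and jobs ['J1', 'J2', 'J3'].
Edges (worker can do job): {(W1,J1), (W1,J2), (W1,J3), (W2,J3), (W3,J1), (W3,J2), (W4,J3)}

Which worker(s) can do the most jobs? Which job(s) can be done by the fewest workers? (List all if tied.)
Most versatile: W1 (3 jobs); Least covered: J1, J2 (2 workers)

Worker degrees (jobs they can do): W1:3, W2:1, W3:2, W4:1
Job degrees (workers who can do it): J1:2, J2:2, J3:3

Maximum worker degree is 3, achieved by: W1
Minimum job degree is 2, achieved by: J1, J2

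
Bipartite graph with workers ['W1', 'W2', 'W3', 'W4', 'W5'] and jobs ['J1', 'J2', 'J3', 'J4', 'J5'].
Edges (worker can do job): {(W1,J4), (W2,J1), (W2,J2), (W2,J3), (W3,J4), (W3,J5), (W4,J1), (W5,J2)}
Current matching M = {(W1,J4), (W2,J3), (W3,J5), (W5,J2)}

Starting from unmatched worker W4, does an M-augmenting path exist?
Yes: W4 → J1

An M-augmenting path alternates non-matching / matching edges, starting and ending at unmatched vertices.
Path: W4 → J1
(J1 is unmatched in M, so the path is augmenting.)
Flipping edges along this path would increase |M| from 4 to 5.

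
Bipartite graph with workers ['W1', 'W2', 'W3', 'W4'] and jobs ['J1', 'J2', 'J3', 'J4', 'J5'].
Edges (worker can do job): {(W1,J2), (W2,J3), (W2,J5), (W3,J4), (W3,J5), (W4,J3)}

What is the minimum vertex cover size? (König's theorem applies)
Minimum vertex cover size = 4

By König's theorem: in bipartite graphs,
min vertex cover = max matching = 4

Maximum matching has size 4, so minimum vertex cover also has size 4.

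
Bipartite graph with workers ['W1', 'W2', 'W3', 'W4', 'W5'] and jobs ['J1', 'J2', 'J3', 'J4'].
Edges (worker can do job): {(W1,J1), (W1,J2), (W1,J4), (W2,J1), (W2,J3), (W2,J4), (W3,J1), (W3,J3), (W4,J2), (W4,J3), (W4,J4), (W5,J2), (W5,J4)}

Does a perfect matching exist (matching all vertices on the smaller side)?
Yes, perfect matching exists (size 4)

Perfect matching: {(W1,J4), (W3,J1), (W4,J3), (W5,J2)}
All 4 vertices on the smaller side are matched.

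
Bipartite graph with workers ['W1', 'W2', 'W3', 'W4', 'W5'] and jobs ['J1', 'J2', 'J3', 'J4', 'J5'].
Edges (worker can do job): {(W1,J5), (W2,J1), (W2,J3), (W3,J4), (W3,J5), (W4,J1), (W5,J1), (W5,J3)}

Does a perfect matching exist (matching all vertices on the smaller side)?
No, maximum matching has size 4 < 5

Maximum matching has size 4, need 5 for perfect matching.
Unmatched workers: ['W4']
Unmatched jobs: ['J2']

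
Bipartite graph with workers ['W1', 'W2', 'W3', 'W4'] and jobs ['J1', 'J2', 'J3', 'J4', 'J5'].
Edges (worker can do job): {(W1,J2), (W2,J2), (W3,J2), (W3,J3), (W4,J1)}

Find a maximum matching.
Matching: {(W1,J2), (W3,J3), (W4,J1)}

Maximum matching (size 3):
  W1 → J2
  W3 → J3
  W4 → J1

Each worker is assigned to at most one job, and each job to at most one worker.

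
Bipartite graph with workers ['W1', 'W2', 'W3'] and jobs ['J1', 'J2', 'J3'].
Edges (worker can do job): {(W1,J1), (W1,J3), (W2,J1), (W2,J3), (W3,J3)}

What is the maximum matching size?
Maximum matching size = 2

Maximum matching: {(W1,J1), (W3,J3)}
Size: 2

This assigns 2 workers to 2 distinct jobs.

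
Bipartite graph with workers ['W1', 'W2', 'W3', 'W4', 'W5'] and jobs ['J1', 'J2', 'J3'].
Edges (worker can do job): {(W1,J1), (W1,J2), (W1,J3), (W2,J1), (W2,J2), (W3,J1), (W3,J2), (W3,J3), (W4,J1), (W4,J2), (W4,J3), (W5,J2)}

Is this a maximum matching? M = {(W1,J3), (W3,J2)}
No, size 2 is not maximum

Proposed matching has size 2.
Maximum matching size for this graph: 3.

This is NOT maximum - can be improved to size 3.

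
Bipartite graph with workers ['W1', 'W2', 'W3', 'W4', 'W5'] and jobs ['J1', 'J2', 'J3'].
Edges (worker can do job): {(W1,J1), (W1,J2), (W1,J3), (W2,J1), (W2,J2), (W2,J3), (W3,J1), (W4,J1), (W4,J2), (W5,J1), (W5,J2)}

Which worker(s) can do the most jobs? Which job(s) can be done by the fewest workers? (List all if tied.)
Most versatile: W1, W2 (3 jobs); Least covered: J3 (2 workers)

Worker degrees (jobs they can do): W1:3, W2:3, W3:1, W4:2, W5:2
Job degrees (workers who can do it): J1:5, J2:4, J3:2

Maximum worker degree is 3, achieved by: W1, W2
Minimum job degree is 2, achieved by: J3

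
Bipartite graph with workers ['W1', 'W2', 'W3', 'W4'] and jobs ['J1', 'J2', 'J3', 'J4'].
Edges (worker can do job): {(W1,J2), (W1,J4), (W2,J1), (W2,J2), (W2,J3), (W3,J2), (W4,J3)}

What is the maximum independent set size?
Maximum independent set = 4

By König's theorem:
- Min vertex cover = Max matching = 4
- Max independent set = Total vertices - Min vertex cover
- Max independent set = 8 - 4 = 4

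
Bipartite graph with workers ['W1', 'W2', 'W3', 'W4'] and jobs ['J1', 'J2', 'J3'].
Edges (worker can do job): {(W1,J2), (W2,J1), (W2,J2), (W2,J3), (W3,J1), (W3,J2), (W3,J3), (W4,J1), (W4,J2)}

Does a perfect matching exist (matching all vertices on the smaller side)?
Yes, perfect matching exists (size 3)

Perfect matching: {(W1,J2), (W3,J3), (W4,J1)}
All 3 vertices on the smaller side are matched.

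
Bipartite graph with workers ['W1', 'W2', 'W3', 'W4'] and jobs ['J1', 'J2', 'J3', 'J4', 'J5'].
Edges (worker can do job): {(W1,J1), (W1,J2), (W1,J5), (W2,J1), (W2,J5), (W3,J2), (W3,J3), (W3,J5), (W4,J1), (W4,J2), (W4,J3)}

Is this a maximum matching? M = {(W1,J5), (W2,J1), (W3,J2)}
No, size 3 is not maximum

Proposed matching has size 3.
Maximum matching size for this graph: 4.

This is NOT maximum - can be improved to size 4.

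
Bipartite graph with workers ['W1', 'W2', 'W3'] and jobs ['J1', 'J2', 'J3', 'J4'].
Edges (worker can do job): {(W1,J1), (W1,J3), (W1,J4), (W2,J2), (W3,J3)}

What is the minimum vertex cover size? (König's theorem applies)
Minimum vertex cover size = 3

By König's theorem: in bipartite graphs,
min vertex cover = max matching = 3

Maximum matching has size 3, so minimum vertex cover also has size 3.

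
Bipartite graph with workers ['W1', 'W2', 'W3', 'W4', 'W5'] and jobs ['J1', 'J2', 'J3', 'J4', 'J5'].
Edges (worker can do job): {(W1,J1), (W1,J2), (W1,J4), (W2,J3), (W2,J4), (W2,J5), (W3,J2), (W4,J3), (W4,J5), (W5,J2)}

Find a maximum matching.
Matching: {(W1,J1), (W2,J4), (W3,J2), (W4,J5)}

Maximum matching (size 4):
  W1 → J1
  W2 → J4
  W3 → J2
  W4 → J5

Each worker is assigned to at most one job, and each job to at most one worker.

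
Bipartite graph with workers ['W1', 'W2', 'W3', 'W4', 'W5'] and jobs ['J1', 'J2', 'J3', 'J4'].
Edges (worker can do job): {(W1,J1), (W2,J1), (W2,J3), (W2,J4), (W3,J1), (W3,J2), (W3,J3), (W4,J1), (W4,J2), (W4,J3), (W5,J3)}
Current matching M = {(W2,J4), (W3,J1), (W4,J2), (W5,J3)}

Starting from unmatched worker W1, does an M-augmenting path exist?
No augmenting path from W1

Alternating search from W1 reaches jobs: {J1, J2, J3}.
Every reachable job is already matched in M, and following those matched edges back to workers exposes no further unvisited jobs.
No M-augmenting path from W1 exists.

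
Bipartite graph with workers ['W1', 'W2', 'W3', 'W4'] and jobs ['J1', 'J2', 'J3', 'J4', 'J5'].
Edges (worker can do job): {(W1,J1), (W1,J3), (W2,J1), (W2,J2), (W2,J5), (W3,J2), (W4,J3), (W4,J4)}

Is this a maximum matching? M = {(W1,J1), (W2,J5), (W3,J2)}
No, size 3 is not maximum

Proposed matching has size 3.
Maximum matching size for this graph: 4.

This is NOT maximum - can be improved to size 4.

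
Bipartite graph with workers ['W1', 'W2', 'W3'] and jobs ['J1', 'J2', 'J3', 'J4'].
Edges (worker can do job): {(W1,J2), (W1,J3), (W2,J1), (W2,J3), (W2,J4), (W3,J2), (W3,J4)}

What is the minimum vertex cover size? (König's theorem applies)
Minimum vertex cover size = 3

By König's theorem: in bipartite graphs,
min vertex cover = max matching = 3

Maximum matching has size 3, so minimum vertex cover also has size 3.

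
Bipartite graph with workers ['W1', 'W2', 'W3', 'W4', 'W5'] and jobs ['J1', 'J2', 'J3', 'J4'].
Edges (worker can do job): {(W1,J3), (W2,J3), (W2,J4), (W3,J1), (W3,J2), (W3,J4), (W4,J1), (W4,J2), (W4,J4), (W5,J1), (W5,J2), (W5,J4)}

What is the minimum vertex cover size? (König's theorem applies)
Minimum vertex cover size = 4

By König's theorem: in bipartite graphs,
min vertex cover = max matching = 4

Maximum matching has size 4, so minimum vertex cover also has size 4.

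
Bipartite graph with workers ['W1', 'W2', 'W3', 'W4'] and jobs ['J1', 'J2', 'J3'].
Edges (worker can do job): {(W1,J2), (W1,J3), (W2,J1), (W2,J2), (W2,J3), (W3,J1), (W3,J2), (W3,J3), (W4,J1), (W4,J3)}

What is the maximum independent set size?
Maximum independent set = 4

By König's theorem:
- Min vertex cover = Max matching = 3
- Max independent set = Total vertices - Min vertex cover
- Max independent set = 7 - 3 = 4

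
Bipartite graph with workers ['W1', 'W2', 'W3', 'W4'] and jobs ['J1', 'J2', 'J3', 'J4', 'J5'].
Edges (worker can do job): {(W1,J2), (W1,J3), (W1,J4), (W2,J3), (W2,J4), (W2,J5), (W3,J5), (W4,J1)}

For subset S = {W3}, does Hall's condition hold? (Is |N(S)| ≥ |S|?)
Yes: |N(S)| = 1, |S| = 1

Subset S = {W3}
Neighbors N(S) = {J5}

|N(S)| = 1, |S| = 1
Hall's condition: |N(S)| ≥ |S| is satisfied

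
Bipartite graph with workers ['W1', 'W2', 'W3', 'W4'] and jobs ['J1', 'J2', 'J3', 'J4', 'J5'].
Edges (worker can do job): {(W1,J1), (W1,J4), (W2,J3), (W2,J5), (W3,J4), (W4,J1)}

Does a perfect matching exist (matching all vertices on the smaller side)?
No, maximum matching has size 3 < 4

Maximum matching has size 3, need 4 for perfect matching.
Unmatched workers: ['W1']
Unmatched jobs: ['J5', 'J2']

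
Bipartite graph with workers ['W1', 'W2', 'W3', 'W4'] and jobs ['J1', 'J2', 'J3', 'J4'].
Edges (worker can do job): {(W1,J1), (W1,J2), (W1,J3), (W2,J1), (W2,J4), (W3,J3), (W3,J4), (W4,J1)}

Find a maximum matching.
Matching: {(W1,J2), (W2,J4), (W3,J3), (W4,J1)}

Maximum matching (size 4):
  W1 → J2
  W2 → J4
  W3 → J3
  W4 → J1

Each worker is assigned to at most one job, and each job to at most one worker.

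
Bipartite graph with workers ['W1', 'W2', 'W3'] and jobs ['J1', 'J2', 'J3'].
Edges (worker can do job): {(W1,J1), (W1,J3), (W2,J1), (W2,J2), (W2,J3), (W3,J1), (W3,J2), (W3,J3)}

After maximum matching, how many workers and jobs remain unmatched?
Unmatched: 0 workers, 0 jobs

Maximum matching size: 3
Workers: 3 total, 3 matched, 0 unmatched
Jobs: 3 total, 3 matched, 0 unmatched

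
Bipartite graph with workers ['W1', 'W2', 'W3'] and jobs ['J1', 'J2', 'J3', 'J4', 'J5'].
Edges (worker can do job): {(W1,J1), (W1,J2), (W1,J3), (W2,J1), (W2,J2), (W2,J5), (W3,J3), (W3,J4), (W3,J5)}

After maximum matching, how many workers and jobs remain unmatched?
Unmatched: 0 workers, 2 jobs

Maximum matching size: 3
Workers: 3 total, 3 matched, 0 unmatched
Jobs: 5 total, 3 matched, 2 unmatched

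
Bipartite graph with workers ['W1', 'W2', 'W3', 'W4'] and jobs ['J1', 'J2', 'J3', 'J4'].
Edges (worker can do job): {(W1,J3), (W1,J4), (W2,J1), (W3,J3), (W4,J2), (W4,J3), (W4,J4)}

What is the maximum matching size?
Maximum matching size = 4

Maximum matching: {(W1,J4), (W2,J1), (W3,J3), (W4,J2)}
Size: 4

This assigns 4 workers to 4 distinct jobs.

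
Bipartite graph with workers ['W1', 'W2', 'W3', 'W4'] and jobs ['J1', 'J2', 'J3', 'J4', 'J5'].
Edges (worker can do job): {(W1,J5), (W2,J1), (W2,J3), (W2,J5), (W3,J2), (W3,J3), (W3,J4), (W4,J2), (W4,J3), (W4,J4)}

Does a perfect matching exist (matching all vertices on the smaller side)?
Yes, perfect matching exists (size 4)

Perfect matching: {(W1,J5), (W2,J1), (W3,J2), (W4,J3)}
All 4 vertices on the smaller side are matched.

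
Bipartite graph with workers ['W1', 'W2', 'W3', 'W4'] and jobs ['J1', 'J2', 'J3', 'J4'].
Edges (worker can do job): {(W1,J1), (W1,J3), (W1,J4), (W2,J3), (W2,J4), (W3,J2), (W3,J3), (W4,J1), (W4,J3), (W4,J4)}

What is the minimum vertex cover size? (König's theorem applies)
Minimum vertex cover size = 4

By König's theorem: in bipartite graphs,
min vertex cover = max matching = 4

Maximum matching has size 4, so minimum vertex cover also has size 4.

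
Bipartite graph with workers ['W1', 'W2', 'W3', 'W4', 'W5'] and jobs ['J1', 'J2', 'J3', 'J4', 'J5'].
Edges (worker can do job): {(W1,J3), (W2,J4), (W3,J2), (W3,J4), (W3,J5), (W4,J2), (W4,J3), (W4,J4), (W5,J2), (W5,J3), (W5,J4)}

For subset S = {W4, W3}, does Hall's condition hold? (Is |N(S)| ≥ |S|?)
Yes: |N(S)| = 4, |S| = 2

Subset S = {W4, W3}
Neighbors N(S) = {J2, J3, J4, J5}

|N(S)| = 4, |S| = 2
Hall's condition: |N(S)| ≥ |S| is satisfied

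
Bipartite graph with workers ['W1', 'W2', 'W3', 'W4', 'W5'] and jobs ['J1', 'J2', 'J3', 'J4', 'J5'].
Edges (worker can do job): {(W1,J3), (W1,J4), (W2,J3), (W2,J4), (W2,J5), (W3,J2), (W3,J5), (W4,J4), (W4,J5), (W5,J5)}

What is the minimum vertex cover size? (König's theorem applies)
Minimum vertex cover size = 4

By König's theorem: in bipartite graphs,
min vertex cover = max matching = 4

Maximum matching has size 4, so minimum vertex cover also has size 4.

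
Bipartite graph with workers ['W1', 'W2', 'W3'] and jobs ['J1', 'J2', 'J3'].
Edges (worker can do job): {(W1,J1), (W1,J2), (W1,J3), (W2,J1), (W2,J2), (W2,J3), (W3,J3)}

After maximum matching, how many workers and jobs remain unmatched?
Unmatched: 0 workers, 0 jobs

Maximum matching size: 3
Workers: 3 total, 3 matched, 0 unmatched
Jobs: 3 total, 3 matched, 0 unmatched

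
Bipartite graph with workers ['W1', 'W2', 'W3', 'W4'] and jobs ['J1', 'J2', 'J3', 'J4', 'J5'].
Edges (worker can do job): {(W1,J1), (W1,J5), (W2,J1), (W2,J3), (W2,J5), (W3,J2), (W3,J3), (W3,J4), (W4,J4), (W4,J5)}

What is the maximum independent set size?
Maximum independent set = 5

By König's theorem:
- Min vertex cover = Max matching = 4
- Max independent set = Total vertices - Min vertex cover
- Max independent set = 9 - 4 = 5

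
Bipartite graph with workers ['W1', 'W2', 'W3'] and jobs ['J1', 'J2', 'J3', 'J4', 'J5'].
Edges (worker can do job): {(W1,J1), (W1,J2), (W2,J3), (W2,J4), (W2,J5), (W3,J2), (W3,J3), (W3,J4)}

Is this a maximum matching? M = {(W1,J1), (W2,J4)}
No, size 2 is not maximum

Proposed matching has size 2.
Maximum matching size for this graph: 3.

This is NOT maximum - can be improved to size 3.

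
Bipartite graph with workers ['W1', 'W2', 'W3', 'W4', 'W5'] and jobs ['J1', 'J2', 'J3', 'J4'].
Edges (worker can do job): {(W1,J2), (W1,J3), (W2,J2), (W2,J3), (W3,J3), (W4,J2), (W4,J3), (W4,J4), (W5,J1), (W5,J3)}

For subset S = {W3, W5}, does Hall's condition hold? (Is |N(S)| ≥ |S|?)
Yes: |N(S)| = 2, |S| = 2

Subset S = {W3, W5}
Neighbors N(S) = {J1, J3}

|N(S)| = 2, |S| = 2
Hall's condition: |N(S)| ≥ |S| is satisfied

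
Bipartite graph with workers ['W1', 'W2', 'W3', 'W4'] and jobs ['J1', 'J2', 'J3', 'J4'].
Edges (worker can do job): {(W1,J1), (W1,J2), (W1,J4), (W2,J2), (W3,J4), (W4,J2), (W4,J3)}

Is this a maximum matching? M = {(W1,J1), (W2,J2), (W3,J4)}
No, size 3 is not maximum

Proposed matching has size 3.
Maximum matching size for this graph: 4.

This is NOT maximum - can be improved to size 4.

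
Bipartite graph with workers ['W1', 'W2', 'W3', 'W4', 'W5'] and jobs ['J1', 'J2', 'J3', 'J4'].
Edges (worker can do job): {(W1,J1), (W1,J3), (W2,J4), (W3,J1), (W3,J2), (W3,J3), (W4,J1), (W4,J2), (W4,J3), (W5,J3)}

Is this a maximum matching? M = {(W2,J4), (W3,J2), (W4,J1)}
No, size 3 is not maximum

Proposed matching has size 3.
Maximum matching size for this graph: 4.

This is NOT maximum - can be improved to size 4.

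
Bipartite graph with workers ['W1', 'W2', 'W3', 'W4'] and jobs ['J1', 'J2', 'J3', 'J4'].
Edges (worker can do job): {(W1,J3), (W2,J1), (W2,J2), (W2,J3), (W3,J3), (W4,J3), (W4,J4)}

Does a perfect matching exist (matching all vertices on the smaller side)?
No, maximum matching has size 3 < 4

Maximum matching has size 3, need 4 for perfect matching.
Unmatched workers: ['W1']
Unmatched jobs: ['J2']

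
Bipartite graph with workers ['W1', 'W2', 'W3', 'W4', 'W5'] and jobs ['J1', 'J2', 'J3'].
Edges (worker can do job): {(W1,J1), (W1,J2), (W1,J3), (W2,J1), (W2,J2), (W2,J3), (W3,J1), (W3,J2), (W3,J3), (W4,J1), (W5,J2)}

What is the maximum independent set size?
Maximum independent set = 5

By König's theorem:
- Min vertex cover = Max matching = 3
- Max independent set = Total vertices - Min vertex cover
- Max independent set = 8 - 3 = 5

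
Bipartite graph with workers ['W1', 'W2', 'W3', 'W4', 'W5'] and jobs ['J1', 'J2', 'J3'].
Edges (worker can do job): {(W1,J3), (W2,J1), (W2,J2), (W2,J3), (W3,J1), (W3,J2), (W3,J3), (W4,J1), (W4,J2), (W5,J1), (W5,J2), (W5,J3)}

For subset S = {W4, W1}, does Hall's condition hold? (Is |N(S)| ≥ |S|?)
Yes: |N(S)| = 3, |S| = 2

Subset S = {W4, W1}
Neighbors N(S) = {J1, J2, J3}

|N(S)| = 3, |S| = 2
Hall's condition: |N(S)| ≥ |S| is satisfied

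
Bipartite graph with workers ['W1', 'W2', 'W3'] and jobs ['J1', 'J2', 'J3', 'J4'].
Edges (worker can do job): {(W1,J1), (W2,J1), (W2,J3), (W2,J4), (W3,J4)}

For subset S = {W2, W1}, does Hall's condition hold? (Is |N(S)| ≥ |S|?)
Yes: |N(S)| = 3, |S| = 2

Subset S = {W2, W1}
Neighbors N(S) = {J1, J3, J4}

|N(S)| = 3, |S| = 2
Hall's condition: |N(S)| ≥ |S| is satisfied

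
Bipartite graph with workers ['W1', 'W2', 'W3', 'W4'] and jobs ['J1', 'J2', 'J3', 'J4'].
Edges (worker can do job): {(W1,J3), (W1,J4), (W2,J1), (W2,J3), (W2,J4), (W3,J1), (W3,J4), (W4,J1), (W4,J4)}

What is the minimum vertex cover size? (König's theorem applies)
Minimum vertex cover size = 3

By König's theorem: in bipartite graphs,
min vertex cover = max matching = 3

Maximum matching has size 3, so minimum vertex cover also has size 3.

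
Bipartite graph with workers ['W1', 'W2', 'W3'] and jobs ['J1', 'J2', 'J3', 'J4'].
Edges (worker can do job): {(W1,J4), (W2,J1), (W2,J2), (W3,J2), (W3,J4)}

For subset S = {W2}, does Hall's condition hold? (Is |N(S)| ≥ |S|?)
Yes: |N(S)| = 2, |S| = 1

Subset S = {W2}
Neighbors N(S) = {J1, J2}

|N(S)| = 2, |S| = 1
Hall's condition: |N(S)| ≥ |S| is satisfied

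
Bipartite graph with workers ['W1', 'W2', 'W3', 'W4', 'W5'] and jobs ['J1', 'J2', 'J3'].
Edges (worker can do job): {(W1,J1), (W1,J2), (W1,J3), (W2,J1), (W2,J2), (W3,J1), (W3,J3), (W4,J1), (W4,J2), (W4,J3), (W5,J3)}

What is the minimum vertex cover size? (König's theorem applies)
Minimum vertex cover size = 3

By König's theorem: in bipartite graphs,
min vertex cover = max matching = 3

Maximum matching has size 3, so minimum vertex cover also has size 3.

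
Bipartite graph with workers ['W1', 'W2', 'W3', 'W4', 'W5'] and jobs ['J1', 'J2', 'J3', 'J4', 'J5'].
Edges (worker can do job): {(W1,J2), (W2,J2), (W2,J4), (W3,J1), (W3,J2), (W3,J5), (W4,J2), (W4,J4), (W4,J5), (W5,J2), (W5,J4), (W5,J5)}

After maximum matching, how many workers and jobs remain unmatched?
Unmatched: 1 workers, 1 jobs

Maximum matching size: 4
Workers: 5 total, 4 matched, 1 unmatched
Jobs: 5 total, 4 matched, 1 unmatched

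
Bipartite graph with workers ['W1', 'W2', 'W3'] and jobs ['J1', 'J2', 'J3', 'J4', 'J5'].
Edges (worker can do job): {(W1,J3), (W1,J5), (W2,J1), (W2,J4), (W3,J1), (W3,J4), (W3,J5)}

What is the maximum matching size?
Maximum matching size = 3

Maximum matching: {(W1,J3), (W2,J4), (W3,J1)}
Size: 3

This assigns 3 workers to 3 distinct jobs.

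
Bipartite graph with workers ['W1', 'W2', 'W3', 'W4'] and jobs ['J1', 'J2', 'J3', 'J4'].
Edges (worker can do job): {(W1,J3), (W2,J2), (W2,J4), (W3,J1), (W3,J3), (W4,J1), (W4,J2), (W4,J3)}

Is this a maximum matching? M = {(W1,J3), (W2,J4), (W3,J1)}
No, size 3 is not maximum

Proposed matching has size 3.
Maximum matching size for this graph: 4.

This is NOT maximum - can be improved to size 4.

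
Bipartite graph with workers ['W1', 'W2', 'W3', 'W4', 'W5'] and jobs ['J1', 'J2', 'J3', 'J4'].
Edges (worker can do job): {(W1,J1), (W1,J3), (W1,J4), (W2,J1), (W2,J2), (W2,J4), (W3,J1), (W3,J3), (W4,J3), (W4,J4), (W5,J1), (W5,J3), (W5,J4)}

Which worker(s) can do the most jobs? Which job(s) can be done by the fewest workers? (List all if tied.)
Most versatile: W1, W2, W5 (3 jobs); Least covered: J2 (1 workers)

Worker degrees (jobs they can do): W1:3, W2:3, W3:2, W4:2, W5:3
Job degrees (workers who can do it): J1:4, J2:1, J3:4, J4:4

Maximum worker degree is 3, achieved by: W1, W2, W5
Minimum job degree is 1, achieved by: J2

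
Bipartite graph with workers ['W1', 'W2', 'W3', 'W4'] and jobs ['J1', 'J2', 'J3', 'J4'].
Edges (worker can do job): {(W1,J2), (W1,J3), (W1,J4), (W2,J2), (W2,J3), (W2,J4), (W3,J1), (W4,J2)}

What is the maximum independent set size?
Maximum independent set = 4

By König's theorem:
- Min vertex cover = Max matching = 4
- Max independent set = Total vertices - Min vertex cover
- Max independent set = 8 - 4 = 4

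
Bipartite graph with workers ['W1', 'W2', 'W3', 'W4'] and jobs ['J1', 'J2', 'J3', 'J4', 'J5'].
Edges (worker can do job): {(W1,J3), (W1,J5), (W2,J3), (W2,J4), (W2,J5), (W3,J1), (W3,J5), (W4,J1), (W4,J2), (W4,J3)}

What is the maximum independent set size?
Maximum independent set = 5

By König's theorem:
- Min vertex cover = Max matching = 4
- Max independent set = Total vertices - Min vertex cover
- Max independent set = 9 - 4 = 5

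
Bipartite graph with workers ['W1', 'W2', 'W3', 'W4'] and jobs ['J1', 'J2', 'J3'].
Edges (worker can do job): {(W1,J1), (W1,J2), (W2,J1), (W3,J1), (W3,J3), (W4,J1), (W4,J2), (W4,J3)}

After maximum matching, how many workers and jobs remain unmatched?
Unmatched: 1 workers, 0 jobs

Maximum matching size: 3
Workers: 4 total, 3 matched, 1 unmatched
Jobs: 3 total, 3 matched, 0 unmatched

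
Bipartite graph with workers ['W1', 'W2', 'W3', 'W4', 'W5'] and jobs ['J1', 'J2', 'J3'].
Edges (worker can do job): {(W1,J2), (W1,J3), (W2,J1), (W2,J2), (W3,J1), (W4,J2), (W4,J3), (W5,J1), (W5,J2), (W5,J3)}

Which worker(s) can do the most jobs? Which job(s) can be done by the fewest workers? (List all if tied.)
Most versatile: W5 (3 jobs); Least covered: J1, J3 (3 workers)

Worker degrees (jobs they can do): W1:2, W2:2, W3:1, W4:2, W5:3
Job degrees (workers who can do it): J1:3, J2:4, J3:3

Maximum worker degree is 3, achieved by: W5
Minimum job degree is 3, achieved by: J1, J3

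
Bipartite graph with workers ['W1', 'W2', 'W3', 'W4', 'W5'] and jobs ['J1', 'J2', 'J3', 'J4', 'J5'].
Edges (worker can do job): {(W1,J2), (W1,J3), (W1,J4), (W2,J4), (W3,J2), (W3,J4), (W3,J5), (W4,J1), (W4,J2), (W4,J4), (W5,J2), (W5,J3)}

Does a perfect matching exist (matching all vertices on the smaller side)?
Yes, perfect matching exists (size 5)

Perfect matching: {(W1,J3), (W2,J4), (W3,J5), (W4,J1), (W5,J2)}
All 5 vertices on the smaller side are matched.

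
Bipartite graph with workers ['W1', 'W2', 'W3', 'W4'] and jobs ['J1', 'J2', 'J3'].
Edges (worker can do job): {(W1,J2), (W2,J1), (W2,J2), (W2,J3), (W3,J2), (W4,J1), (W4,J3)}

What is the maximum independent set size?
Maximum independent set = 4

By König's theorem:
- Min vertex cover = Max matching = 3
- Max independent set = Total vertices - Min vertex cover
- Max independent set = 7 - 3 = 4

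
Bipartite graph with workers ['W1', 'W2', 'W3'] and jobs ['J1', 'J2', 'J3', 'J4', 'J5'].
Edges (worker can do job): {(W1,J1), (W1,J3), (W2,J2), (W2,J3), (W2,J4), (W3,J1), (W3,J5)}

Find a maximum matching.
Matching: {(W1,J1), (W2,J3), (W3,J5)}

Maximum matching (size 3):
  W1 → J1
  W2 → J3
  W3 → J5

Each worker is assigned to at most one job, and each job to at most one worker.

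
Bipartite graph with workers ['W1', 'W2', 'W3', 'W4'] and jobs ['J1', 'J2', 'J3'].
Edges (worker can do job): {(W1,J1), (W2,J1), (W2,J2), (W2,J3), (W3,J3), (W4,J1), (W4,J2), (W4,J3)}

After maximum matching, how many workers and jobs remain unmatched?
Unmatched: 1 workers, 0 jobs

Maximum matching size: 3
Workers: 4 total, 3 matched, 1 unmatched
Jobs: 3 total, 3 matched, 0 unmatched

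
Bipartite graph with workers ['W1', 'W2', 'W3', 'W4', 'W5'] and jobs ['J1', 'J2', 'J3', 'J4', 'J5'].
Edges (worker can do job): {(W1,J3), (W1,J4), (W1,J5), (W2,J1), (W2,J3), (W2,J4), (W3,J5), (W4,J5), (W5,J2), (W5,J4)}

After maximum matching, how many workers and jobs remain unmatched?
Unmatched: 1 workers, 1 jobs

Maximum matching size: 4
Workers: 5 total, 4 matched, 1 unmatched
Jobs: 5 total, 4 matched, 1 unmatched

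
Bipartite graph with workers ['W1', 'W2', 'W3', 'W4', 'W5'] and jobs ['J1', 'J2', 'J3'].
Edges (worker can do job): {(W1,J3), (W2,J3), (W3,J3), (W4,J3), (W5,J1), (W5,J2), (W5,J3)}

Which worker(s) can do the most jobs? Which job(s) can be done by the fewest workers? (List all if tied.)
Most versatile: W5 (3 jobs); Least covered: J1, J2 (1 workers)

Worker degrees (jobs they can do): W1:1, W2:1, W3:1, W4:1, W5:3
Job degrees (workers who can do it): J1:1, J2:1, J3:5

Maximum worker degree is 3, achieved by: W5
Minimum job degree is 1, achieved by: J1, J2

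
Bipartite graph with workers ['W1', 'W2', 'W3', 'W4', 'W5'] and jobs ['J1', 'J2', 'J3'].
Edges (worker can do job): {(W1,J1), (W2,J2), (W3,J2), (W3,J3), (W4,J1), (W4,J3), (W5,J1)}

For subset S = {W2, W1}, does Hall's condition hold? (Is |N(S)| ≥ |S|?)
Yes: |N(S)| = 2, |S| = 2

Subset S = {W2, W1}
Neighbors N(S) = {J1, J2}

|N(S)| = 2, |S| = 2
Hall's condition: |N(S)| ≥ |S| is satisfied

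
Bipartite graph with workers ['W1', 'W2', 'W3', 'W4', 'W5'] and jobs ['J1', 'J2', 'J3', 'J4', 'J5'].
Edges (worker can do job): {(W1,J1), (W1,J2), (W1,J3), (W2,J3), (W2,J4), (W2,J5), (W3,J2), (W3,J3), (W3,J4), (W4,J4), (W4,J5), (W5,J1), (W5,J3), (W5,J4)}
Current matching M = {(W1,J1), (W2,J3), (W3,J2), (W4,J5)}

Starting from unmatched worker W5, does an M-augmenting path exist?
Yes: W5 → J4

An M-augmenting path alternates non-matching / matching edges, starting and ending at unmatched vertices.
Path: W5 → J4
(J4 is unmatched in M, so the path is augmenting.)
Flipping edges along this path would increase |M| from 4 to 5.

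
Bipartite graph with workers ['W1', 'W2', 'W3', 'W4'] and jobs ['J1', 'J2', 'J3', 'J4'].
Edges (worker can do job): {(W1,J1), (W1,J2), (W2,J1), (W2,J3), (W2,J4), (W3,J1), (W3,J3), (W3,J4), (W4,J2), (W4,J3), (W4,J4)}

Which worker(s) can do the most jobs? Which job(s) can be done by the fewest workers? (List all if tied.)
Most versatile: W2, W3, W4 (3 jobs); Least covered: J2 (2 workers)

Worker degrees (jobs they can do): W1:2, W2:3, W3:3, W4:3
Job degrees (workers who can do it): J1:3, J2:2, J3:3, J4:3

Maximum worker degree is 3, achieved by: W2, W3, W4
Minimum job degree is 2, achieved by: J2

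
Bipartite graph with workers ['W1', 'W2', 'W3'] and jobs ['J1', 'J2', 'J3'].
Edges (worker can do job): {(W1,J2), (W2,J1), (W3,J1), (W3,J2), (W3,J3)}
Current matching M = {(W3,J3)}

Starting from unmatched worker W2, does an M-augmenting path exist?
Yes: W2 → J1

An M-augmenting path alternates non-matching / matching edges, starting and ending at unmatched vertices.
Path: W2 → J1
(J1 is unmatched in M, so the path is augmenting.)
Flipping edges along this path would increase |M| from 1 to 2.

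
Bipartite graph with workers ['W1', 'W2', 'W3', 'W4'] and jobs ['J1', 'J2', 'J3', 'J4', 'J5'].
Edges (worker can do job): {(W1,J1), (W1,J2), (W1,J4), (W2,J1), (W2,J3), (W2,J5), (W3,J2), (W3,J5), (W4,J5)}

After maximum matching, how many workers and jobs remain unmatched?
Unmatched: 0 workers, 1 jobs

Maximum matching size: 4
Workers: 4 total, 4 matched, 0 unmatched
Jobs: 5 total, 4 matched, 1 unmatched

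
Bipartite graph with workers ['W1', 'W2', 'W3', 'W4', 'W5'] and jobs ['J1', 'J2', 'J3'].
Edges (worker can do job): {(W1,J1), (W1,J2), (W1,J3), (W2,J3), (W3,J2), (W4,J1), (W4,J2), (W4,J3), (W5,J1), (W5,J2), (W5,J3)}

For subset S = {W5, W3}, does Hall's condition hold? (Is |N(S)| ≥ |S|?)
Yes: |N(S)| = 3, |S| = 2

Subset S = {W5, W3}
Neighbors N(S) = {J1, J2, J3}

|N(S)| = 3, |S| = 2
Hall's condition: |N(S)| ≥ |S| is satisfied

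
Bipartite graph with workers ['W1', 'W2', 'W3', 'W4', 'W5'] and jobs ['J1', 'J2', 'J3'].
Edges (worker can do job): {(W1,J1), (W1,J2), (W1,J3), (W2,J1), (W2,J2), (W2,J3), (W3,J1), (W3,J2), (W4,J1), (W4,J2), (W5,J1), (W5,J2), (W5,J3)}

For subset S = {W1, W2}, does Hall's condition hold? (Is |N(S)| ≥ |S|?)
Yes: |N(S)| = 3, |S| = 2

Subset S = {W1, W2}
Neighbors N(S) = {J1, J2, J3}

|N(S)| = 3, |S| = 2
Hall's condition: |N(S)| ≥ |S| is satisfied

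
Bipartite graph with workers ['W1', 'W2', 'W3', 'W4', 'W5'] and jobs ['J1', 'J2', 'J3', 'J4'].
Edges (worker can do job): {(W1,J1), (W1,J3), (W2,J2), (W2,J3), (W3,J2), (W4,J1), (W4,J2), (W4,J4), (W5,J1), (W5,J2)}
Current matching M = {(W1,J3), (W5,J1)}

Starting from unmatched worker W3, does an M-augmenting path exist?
Yes: W3 → J2

An M-augmenting path alternates non-matching / matching edges, starting and ending at unmatched vertices.
Path: W3 → J2
(J2 is unmatched in M, so the path is augmenting.)
Flipping edges along this path would increase |M| from 2 to 3.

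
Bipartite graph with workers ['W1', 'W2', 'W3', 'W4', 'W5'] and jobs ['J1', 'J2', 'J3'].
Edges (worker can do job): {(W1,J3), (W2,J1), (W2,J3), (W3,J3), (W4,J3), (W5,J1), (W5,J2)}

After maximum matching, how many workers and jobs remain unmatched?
Unmatched: 2 workers, 0 jobs

Maximum matching size: 3
Workers: 5 total, 3 matched, 2 unmatched
Jobs: 3 total, 3 matched, 0 unmatched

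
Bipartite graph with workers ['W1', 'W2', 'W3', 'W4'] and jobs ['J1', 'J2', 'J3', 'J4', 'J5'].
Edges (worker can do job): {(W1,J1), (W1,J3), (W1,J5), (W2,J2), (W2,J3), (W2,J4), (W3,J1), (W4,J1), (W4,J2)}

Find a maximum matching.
Matching: {(W1,J5), (W2,J3), (W3,J1), (W4,J2)}

Maximum matching (size 4):
  W1 → J5
  W2 → J3
  W3 → J1
  W4 → J2

Each worker is assigned to at most one job, and each job to at most one worker.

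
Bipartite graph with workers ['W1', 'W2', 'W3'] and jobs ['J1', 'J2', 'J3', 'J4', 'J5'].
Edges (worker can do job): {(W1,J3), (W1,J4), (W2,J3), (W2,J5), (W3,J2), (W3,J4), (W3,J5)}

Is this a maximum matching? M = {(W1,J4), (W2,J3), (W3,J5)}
Yes, size 3 is maximum

Proposed matching has size 3.
Maximum matching size for this graph: 3.

This is a maximum matching.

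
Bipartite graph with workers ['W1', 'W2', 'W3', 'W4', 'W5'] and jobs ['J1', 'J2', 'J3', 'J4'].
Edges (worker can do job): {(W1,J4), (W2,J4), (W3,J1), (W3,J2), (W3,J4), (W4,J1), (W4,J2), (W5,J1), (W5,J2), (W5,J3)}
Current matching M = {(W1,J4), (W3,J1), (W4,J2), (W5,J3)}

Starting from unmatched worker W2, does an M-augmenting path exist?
No augmenting path from W2

Alternating search from W2 reaches jobs: {J4}.
Every reachable job is already matched in M, and following those matched edges back to workers exposes no further unvisited jobs.
No M-augmenting path from W2 exists.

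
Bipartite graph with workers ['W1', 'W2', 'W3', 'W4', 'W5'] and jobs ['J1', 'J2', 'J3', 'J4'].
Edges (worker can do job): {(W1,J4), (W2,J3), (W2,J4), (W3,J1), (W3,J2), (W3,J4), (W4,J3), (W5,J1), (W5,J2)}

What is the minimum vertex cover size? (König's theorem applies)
Minimum vertex cover size = 4

By König's theorem: in bipartite graphs,
min vertex cover = max matching = 4

Maximum matching has size 4, so minimum vertex cover also has size 4.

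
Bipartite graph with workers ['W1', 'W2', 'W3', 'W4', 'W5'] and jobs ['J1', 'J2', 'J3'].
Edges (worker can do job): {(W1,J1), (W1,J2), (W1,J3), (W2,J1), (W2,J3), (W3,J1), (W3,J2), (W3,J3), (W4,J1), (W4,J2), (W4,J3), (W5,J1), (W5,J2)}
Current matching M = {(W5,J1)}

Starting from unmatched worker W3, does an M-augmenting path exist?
Yes: W3 → J2

An M-augmenting path alternates non-matching / matching edges, starting and ending at unmatched vertices.
Path: W3 → J2
(J2 is unmatched in M, so the path is augmenting.)
Flipping edges along this path would increase |M| from 1 to 2.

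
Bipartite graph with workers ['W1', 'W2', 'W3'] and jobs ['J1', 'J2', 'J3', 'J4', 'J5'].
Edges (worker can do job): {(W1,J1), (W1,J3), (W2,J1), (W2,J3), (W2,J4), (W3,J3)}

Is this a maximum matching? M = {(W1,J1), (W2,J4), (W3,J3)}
Yes, size 3 is maximum

Proposed matching has size 3.
Maximum matching size for this graph: 3.

This is a maximum matching.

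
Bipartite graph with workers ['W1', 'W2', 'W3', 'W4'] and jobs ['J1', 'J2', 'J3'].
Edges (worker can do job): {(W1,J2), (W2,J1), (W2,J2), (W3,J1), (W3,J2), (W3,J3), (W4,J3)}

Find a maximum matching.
Matching: {(W2,J1), (W3,J2), (W4,J3)}

Maximum matching (size 3):
  W2 → J1
  W3 → J2
  W4 → J3

Each worker is assigned to at most one job, and each job to at most one worker.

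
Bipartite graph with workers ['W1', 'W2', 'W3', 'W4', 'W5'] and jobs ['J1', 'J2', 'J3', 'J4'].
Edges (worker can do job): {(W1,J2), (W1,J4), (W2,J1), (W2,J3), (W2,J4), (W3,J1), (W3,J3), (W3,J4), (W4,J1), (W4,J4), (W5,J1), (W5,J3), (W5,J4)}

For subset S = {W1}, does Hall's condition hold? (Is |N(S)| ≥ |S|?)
Yes: |N(S)| = 2, |S| = 1

Subset S = {W1}
Neighbors N(S) = {J2, J4}

|N(S)| = 2, |S| = 1
Hall's condition: |N(S)| ≥ |S| is satisfied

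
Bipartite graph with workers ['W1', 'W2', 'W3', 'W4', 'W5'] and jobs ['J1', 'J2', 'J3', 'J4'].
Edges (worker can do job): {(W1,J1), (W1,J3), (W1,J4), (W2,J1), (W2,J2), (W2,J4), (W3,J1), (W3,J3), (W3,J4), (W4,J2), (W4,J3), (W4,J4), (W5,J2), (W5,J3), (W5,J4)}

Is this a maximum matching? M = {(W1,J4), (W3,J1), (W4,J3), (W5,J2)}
Yes, size 4 is maximum

Proposed matching has size 4.
Maximum matching size for this graph: 4.

This is a maximum matching.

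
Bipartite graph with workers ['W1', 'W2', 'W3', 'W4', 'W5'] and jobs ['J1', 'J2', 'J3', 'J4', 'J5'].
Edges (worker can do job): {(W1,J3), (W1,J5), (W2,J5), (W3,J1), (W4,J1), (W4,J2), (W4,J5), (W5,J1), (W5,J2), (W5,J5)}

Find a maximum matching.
Matching: {(W1,J3), (W3,J1), (W4,J2), (W5,J5)}

Maximum matching (size 4):
  W1 → J3
  W3 → J1
  W4 → J2
  W5 → J5

Each worker is assigned to at most one job, and each job to at most one worker.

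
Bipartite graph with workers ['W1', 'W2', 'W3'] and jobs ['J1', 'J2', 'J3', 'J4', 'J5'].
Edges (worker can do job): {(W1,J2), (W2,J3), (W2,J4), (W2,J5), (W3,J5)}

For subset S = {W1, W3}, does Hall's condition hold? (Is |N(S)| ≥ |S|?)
Yes: |N(S)| = 2, |S| = 2

Subset S = {W1, W3}
Neighbors N(S) = {J2, J5}

|N(S)| = 2, |S| = 2
Hall's condition: |N(S)| ≥ |S| is satisfied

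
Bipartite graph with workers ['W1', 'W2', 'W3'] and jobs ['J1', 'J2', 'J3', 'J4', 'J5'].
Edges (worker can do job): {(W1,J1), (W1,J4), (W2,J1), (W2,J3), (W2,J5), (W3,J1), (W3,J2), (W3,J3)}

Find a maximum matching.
Matching: {(W1,J4), (W2,J5), (W3,J1)}

Maximum matching (size 3):
  W1 → J4
  W2 → J5
  W3 → J1

Each worker is assigned to at most one job, and each job to at most one worker.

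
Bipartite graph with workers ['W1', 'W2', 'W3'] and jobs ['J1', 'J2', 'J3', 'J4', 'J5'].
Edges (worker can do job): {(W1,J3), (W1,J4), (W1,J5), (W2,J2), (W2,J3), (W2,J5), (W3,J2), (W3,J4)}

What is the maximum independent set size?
Maximum independent set = 5

By König's theorem:
- Min vertex cover = Max matching = 3
- Max independent set = Total vertices - Min vertex cover
- Max independent set = 8 - 3 = 5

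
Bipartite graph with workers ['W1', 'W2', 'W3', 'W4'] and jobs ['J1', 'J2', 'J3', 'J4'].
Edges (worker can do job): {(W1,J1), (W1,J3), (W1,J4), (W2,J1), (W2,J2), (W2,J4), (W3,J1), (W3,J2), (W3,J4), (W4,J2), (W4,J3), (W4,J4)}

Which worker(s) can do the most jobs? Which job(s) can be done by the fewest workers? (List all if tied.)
Most versatile: W1, W2, W3, W4 (3 jobs); Least covered: J3 (2 workers)

Worker degrees (jobs they can do): W1:3, W2:3, W3:3, W4:3
Job degrees (workers who can do it): J1:3, J2:3, J3:2, J4:4

Maximum worker degree is 3, achieved by: W1, W2, W3, W4
Minimum job degree is 2, achieved by: J3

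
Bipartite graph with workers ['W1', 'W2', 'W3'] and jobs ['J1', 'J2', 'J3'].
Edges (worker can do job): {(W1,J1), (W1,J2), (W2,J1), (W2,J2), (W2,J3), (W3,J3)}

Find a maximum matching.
Matching: {(W1,J1), (W2,J2), (W3,J3)}

Maximum matching (size 3):
  W1 → J1
  W2 → J2
  W3 → J3

Each worker is assigned to at most one job, and each job to at most one worker.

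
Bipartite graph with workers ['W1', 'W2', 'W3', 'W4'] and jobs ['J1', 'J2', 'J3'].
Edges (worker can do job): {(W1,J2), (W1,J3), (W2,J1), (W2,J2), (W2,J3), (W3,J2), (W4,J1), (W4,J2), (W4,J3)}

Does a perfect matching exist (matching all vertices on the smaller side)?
Yes, perfect matching exists (size 3)

Perfect matching: {(W2,J1), (W3,J2), (W4,J3)}
All 3 vertices on the smaller side are matched.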